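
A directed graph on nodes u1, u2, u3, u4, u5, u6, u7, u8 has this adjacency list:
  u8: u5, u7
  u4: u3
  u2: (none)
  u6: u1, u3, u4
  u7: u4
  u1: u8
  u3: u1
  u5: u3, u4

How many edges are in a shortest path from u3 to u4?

Distance 0: u3.
Distance 1: u1.
Distance 2: u8.
Distance 3: u5, u7.
Distance 4: u4 — contains u4.

4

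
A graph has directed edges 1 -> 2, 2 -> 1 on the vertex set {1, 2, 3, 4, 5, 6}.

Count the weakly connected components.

From 1: component {1, 2}.
From 3: component {3}.
From 4: component {4}.
From 5: component {5}.
From 6: component {6}.
That's 5 components.

5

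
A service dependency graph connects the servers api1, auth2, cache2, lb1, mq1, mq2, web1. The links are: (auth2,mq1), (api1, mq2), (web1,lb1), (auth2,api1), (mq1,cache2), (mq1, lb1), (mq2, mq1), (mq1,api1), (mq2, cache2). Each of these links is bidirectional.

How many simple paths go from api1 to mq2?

api1–auth2–mq1–cache2–mq2
api1–auth2–mq1–mq2
api1–mq1–cache2–mq2
api1–mq1–mq2
api1–mq2

5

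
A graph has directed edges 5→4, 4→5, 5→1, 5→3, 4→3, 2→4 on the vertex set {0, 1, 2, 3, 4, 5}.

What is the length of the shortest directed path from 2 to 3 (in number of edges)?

Distance 0: 2.
Distance 1: 4.
Distance 2: 3, 5 — contains 3.

2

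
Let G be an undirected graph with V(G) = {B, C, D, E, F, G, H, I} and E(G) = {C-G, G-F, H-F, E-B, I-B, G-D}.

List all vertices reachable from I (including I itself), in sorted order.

Start at I.
Its neighbours: B.
Then their neighbours: E.
Nothing further is reachable.

B, E, I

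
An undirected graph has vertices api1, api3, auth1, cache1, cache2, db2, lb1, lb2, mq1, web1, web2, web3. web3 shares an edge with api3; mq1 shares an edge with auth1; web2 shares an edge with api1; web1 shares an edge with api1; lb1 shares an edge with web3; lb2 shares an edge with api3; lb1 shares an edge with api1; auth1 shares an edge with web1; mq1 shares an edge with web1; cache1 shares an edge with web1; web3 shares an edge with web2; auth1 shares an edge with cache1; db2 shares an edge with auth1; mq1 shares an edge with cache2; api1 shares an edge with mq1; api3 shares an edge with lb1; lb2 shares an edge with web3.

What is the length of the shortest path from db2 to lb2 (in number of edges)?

6

Distance 0: db2.
Distance 1: auth1.
Distance 2: cache1, mq1, web1.
Distance 3: api1, cache2.
Distance 4: lb1, web2.
Distance 5: api3, web3.
Distance 6: lb2 — contains lb2.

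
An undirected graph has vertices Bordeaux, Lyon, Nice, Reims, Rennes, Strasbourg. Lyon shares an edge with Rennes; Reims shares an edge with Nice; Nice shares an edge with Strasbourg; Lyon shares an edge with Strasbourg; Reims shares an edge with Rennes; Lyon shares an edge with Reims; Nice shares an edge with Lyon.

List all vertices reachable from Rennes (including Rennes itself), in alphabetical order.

Lyon, Nice, Reims, Rennes, Strasbourg

Start at Rennes.
Its neighbours: Lyon, Reims.
Then their neighbours: Nice, Strasbourg.
Nothing further is reachable.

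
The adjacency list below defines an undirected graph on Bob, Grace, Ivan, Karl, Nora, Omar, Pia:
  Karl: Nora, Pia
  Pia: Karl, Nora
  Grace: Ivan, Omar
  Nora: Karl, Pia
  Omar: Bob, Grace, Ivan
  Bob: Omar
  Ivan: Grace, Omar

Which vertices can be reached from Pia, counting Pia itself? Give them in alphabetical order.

Karl, Nora, Pia

Start at Pia.
Its neighbours: Karl, Nora.
Nothing further is reachable.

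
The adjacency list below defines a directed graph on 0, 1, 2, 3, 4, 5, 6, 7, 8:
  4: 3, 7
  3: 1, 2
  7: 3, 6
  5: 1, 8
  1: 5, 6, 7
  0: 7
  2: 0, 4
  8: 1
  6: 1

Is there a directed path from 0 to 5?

Explore from 0.
Distance 1: reach 7.
Distance 2: reach 3, 6.
Distance 3: reach 1, 2.
Distance 4: reach 4, 5.
Found 5.

Yes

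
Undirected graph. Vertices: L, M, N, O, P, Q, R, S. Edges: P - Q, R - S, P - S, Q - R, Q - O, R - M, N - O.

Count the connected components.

2

From L: component {L}.
From M: component {M, N, O, P, Q, R, S}.
That's 2 components.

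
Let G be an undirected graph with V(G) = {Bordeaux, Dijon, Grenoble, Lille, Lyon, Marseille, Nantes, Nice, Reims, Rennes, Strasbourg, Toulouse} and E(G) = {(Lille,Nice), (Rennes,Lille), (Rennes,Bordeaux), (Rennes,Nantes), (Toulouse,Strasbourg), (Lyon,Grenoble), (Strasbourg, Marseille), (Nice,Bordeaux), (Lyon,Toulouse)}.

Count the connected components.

From Bordeaux: component {Bordeaux, Lille, Nantes, Nice, Rennes}.
From Dijon: component {Dijon}.
From Grenoble: component {Grenoble, Lyon, Marseille, Strasbourg, Toulouse}.
From Reims: component {Reims}.
That's 4 components.

4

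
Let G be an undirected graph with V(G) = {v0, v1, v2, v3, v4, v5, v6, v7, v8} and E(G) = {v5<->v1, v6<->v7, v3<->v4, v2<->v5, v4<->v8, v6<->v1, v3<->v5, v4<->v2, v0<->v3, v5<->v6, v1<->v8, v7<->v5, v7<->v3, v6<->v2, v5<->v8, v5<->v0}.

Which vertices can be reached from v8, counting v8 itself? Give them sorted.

Start at v8.
Its neighbours: v1, v4, v5.
Then their neighbours: v0, v2, v3, v6, v7.
Every vertex is now reached.

v0, v1, v2, v3, v4, v5, v6, v7, v8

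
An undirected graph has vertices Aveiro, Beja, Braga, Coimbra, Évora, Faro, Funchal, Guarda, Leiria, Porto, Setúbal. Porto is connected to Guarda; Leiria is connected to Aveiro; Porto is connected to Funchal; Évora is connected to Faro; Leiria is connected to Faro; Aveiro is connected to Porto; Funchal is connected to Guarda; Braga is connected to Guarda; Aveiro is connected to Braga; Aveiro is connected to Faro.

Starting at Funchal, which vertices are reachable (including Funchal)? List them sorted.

Aveiro, Braga, Évora, Faro, Funchal, Guarda, Leiria, Porto

Start at Funchal.
Its neighbours: Guarda, Porto.
Then their neighbours: Aveiro, Braga.
Then next layer: Faro, Leiria.
Then next layer: Évora.
Nothing further is reachable.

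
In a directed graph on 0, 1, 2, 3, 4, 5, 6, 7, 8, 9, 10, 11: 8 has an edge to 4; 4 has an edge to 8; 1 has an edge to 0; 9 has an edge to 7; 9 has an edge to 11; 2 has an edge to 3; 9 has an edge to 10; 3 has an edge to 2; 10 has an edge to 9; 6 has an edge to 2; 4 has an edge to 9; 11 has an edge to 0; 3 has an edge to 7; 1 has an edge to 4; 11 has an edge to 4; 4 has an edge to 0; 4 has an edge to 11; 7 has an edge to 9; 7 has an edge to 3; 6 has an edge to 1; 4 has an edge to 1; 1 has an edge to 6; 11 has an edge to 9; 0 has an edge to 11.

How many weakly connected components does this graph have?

From 0: component {0, 1, 2, 3, 4, 6, 7, 8, 9, 10, 11}.
From 5: component {5}.
That's 2 components.

2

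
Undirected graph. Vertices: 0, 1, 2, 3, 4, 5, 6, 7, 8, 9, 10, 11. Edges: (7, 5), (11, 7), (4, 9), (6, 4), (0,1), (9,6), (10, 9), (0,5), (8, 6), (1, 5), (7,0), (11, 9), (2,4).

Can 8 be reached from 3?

3 has no edges, so nothing is reachable from it.

No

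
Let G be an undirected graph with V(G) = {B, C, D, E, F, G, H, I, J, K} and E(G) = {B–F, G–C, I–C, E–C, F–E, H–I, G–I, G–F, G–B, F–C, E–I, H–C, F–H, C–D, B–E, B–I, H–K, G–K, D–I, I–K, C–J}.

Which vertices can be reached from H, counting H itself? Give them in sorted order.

B, C, D, E, F, G, H, I, J, K

Start at H.
Its neighbours: C, F, I, K.
Then their neighbours: B, D, E, G, J.
Every vertex is now reached.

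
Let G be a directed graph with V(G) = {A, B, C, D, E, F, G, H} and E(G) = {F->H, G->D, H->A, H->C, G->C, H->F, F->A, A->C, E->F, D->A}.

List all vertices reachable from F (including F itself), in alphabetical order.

Start at F.
Its neighbours: A, H.
Then their neighbours: C.
Nothing further is reachable.

A, C, F, H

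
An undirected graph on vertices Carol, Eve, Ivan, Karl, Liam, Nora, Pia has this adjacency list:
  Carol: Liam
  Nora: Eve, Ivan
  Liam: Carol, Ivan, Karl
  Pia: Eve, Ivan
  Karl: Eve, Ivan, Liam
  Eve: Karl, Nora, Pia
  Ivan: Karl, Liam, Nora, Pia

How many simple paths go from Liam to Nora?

Liam–Ivan–Karl–Eve–Nora
Liam–Ivan–Nora
Liam–Ivan–Pia–Eve–Nora
Liam–Karl–Eve–Nora
Liam–Karl–Eve–Pia–Ivan–Nora
Liam–Karl–Ivan–Nora
Liam–Karl–Ivan–Pia–Eve–Nora

7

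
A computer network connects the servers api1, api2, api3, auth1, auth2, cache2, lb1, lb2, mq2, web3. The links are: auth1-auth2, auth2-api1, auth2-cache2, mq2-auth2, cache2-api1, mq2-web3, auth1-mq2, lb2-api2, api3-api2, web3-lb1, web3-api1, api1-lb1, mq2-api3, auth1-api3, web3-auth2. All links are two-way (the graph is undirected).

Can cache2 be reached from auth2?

Explore from auth2.
Distance 1: reach api1, auth1, cache2, mq2, web3.
Found cache2.

Yes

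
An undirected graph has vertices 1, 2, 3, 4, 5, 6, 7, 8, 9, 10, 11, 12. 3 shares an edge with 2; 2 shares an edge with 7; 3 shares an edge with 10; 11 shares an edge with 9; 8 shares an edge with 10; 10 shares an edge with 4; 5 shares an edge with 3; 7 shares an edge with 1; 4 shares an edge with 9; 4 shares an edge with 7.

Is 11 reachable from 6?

6 has no edges, so nothing is reachable from it.

No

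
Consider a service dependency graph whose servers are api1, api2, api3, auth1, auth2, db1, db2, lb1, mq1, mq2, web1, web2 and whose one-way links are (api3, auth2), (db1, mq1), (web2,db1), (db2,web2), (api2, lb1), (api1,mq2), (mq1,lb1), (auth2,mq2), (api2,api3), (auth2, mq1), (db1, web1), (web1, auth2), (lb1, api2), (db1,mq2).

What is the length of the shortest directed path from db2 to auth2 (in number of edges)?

4

Distance 0: db2.
Distance 1: web2.
Distance 2: db1.
Distance 3: mq1, mq2, web1.
Distance 4: auth2, lb1 — contains auth2.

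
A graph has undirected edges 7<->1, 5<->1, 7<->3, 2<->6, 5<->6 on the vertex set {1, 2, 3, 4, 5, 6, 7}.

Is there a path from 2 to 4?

Explore from 2.
Distance 1: reach 6.
Distance 2: reach 5.
Distance 3: reach 1.
Distance 4: reach 7.
Distance 5: reach 3.
The search is exhausted without reaching 4; it lies in a different component.

No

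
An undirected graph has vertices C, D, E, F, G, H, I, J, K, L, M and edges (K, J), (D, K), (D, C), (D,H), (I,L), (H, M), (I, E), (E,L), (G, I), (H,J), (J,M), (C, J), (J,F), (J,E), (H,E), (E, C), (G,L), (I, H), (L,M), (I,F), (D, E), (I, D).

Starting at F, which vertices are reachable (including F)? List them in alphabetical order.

Start at F.
Its neighbours: I, J.
Then their neighbours: C, D, E, G, H, K, L, M.
Every vertex is now reached.

C, D, E, F, G, H, I, J, K, L, M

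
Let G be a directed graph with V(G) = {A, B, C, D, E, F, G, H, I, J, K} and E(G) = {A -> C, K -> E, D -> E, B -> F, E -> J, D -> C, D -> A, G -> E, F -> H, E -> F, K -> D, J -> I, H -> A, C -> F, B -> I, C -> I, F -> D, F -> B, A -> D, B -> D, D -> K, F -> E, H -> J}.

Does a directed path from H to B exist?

Explore from H.
Distance 1: reach A, J.
Distance 2: reach C, D, I.
Distance 3: reach E, F, K.
Distance 4: reach B.
Found B.

Yes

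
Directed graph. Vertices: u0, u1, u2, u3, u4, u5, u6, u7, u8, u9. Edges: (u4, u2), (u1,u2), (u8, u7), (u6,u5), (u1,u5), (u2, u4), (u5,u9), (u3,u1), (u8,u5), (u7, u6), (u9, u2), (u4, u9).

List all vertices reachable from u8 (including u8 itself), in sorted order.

Start at u8.
Its neighbours: u5, u7.
Then their neighbours: u6, u9.
Then next layer: u2.
Then next layer: u4.
Nothing further is reachable.

u2, u4, u5, u6, u7, u8, u9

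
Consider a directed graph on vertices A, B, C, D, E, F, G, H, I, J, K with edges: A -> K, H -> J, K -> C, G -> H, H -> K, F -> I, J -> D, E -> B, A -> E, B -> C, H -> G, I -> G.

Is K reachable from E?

Explore from E.
Distance 1: reach B.
Distance 2: reach C.
The search from E is exhausted; no directed path reaches K.

No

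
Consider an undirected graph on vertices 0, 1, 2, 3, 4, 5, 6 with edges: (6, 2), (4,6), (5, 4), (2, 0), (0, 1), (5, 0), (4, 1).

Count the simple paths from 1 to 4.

3

1–0–2–6–4
1–0–5–4
1–4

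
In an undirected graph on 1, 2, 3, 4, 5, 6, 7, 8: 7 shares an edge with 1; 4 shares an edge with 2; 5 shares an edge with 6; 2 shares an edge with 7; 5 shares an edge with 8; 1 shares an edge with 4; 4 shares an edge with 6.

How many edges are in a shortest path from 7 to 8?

5

Distance 0: 7.
Distance 1: 1, 2.
Distance 2: 4.
Distance 3: 6.
Distance 4: 5.
Distance 5: 8 — contains 8.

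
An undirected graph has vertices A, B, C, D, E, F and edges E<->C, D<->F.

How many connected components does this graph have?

From A: component {A}.
From B: component {B}.
From C: component {C, E}.
From D: component {D, F}.
That's 4 components.

4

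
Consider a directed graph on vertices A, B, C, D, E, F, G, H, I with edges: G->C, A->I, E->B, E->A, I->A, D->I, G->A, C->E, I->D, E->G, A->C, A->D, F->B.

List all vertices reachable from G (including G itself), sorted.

Start at G.
Its neighbours: A, C.
Then their neighbours: D, E, I.
Then next layer: B.
Nothing further is reachable.

A, B, C, D, E, G, I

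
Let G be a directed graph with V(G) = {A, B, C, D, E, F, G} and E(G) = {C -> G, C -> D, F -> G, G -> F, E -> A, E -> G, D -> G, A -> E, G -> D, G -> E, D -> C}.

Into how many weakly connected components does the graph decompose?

2

From A: component {A, C, D, E, F, G}.
From B: component {B}.
That's 2 components.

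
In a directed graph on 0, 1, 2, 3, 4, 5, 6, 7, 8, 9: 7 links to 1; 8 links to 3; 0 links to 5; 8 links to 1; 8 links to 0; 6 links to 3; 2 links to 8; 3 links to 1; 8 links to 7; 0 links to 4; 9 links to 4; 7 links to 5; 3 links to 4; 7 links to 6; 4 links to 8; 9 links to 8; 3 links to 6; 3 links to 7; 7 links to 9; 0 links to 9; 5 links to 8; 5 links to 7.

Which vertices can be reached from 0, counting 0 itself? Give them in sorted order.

Start at 0.
Its neighbours: 4, 5, 9.
Then their neighbours: 7, 8.
Then next layer: 1, 3, 6.
Nothing further is reachable.

0, 1, 3, 4, 5, 6, 7, 8, 9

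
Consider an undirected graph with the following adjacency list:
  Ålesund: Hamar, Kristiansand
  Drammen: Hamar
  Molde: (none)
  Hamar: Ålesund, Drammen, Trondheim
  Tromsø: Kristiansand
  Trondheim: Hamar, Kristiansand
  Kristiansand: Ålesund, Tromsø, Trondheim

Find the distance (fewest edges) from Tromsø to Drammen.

4

Distance 0: Tromsø.
Distance 1: Kristiansand.
Distance 2: Ålesund, Trondheim.
Distance 3: Hamar.
Distance 4: Drammen — contains Drammen.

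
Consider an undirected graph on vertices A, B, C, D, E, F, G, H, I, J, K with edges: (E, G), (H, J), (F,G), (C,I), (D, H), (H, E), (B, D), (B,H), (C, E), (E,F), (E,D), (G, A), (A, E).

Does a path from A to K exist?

No

Explore from A.
Distance 1: reach E, G.
Distance 2: reach C, D, F, H.
Distance 3: reach B, I, J.
The search is exhausted without reaching K; it lies in a different component.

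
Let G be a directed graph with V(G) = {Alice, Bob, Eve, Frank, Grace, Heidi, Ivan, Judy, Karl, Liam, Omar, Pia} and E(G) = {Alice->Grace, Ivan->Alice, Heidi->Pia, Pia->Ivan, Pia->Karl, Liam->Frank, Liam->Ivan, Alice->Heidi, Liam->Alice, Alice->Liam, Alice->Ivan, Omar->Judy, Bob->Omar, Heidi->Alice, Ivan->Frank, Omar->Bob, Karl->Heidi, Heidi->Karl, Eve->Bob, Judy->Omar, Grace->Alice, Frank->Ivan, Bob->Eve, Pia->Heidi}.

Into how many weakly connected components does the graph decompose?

2

From Alice: component {Alice, Frank, Grace, Heidi, Ivan, Karl, Liam, Pia}.
From Bob: component {Bob, Eve, Judy, Omar}.
That's 2 components.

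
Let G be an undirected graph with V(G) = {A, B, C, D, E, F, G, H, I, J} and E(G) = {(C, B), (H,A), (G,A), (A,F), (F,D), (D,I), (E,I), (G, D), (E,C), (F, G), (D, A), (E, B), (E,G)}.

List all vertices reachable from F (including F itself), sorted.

Start at F.
Its neighbours: A, D, G.
Then their neighbours: E, H, I.
Then next layer: B, C.
Nothing further is reachable.

A, B, C, D, E, F, G, H, I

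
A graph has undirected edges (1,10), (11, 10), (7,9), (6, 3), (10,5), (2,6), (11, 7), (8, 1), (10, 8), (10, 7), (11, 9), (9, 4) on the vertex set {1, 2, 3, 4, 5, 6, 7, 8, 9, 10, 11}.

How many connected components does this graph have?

2

From 1: component {1, 4, 5, 7, 8, 9, 10, 11}.
From 2: component {2, 3, 6}.
That's 2 components.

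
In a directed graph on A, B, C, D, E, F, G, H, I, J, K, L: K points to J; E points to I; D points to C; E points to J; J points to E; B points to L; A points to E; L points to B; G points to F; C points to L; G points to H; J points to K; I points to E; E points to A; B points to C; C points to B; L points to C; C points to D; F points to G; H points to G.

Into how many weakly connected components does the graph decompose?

3

From A: component {A, E, I, J, K}.
From B: component {B, C, D, L}.
From F: component {F, G, H}.
That's 3 components.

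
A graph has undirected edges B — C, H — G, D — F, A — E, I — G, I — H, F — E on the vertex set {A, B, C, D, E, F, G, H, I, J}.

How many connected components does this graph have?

From A: component {A, D, E, F}.
From B: component {B, C}.
From G: component {G, H, I}.
From J: component {J}.
That's 4 components.

4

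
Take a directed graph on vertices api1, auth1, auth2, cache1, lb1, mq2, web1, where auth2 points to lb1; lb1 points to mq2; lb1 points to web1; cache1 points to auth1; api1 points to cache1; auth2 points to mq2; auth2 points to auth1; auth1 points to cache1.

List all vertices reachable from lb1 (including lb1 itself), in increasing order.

lb1, mq2, web1

Start at lb1.
Its neighbours: mq2, web1.
Nothing further is reachable.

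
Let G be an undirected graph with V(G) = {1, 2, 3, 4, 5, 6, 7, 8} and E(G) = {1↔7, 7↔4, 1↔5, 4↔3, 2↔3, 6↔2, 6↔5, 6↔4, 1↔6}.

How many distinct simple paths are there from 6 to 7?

6–1–7
6–2–3–4–7
6–4–7
6–5–1–7

4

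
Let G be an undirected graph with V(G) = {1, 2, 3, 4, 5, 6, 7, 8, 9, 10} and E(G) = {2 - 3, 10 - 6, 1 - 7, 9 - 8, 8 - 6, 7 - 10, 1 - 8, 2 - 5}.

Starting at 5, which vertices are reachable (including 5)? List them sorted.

Start at 5.
Its neighbours: 2.
Then their neighbours: 3.
Nothing further is reachable.

2, 3, 5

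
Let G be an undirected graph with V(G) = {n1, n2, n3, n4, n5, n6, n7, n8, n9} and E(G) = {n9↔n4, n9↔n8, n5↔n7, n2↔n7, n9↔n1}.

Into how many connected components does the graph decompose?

From n1: component {n1, n4, n8, n9}.
From n2: component {n2, n5, n7}.
From n3: component {n3}.
From n6: component {n6}.
That's 4 components.

4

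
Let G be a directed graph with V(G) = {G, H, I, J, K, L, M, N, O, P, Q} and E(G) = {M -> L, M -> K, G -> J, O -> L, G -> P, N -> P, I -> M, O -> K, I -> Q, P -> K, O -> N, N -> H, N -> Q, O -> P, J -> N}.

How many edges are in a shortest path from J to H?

Distance 0: J.
Distance 1: N.
Distance 2: H, P, Q — contains H.

2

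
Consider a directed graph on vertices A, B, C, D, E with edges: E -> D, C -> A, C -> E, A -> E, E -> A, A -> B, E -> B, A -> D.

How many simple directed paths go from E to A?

1

E→A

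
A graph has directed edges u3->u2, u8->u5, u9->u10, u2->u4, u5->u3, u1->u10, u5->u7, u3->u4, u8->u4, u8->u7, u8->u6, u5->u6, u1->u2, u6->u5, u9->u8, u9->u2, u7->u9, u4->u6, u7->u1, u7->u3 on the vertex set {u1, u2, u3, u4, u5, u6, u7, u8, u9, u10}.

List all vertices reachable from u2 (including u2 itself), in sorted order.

u1, u2, u3, u4, u5, u6, u7, u8, u9, u10

Start at u2.
Its neighbours: u4.
Then their neighbours: u6.
Then next layer: u5.
Then next layer: u3, u7.
Then next layer: u1, u9.
Then next layer: u8, u10.
Every vertex is now reached.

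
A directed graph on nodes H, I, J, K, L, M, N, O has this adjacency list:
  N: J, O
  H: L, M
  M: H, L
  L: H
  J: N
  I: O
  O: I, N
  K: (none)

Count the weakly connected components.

From H: component {H, L, M}.
From I: component {I, J, N, O}.
From K: component {K}.
That's 3 components.

3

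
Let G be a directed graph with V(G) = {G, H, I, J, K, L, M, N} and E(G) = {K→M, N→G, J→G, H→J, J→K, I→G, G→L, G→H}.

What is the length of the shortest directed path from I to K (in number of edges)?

Distance 0: I.
Distance 1: G.
Distance 2: H, L.
Distance 3: J.
Distance 4: K — contains K.

4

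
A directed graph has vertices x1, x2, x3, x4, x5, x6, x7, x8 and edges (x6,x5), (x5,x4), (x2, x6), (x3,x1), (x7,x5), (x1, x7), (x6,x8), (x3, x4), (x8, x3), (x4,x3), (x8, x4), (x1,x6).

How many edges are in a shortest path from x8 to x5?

Distance 0: x8.
Distance 1: x3, x4.
Distance 2: x1.
Distance 3: x6, x7.
Distance 4: x5 — contains x5.

4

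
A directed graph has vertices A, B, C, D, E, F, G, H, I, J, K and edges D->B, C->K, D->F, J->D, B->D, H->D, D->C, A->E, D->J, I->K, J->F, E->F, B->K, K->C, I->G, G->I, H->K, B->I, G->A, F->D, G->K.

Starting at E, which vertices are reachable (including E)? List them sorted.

A, B, C, D, E, F, G, I, J, K

Start at E.
Its neighbours: F.
Then their neighbours: D.
Then next layer: B, C, J.
Then next layer: I, K.
Then next layer: G.
Then next layer: A.
Nothing further is reachable.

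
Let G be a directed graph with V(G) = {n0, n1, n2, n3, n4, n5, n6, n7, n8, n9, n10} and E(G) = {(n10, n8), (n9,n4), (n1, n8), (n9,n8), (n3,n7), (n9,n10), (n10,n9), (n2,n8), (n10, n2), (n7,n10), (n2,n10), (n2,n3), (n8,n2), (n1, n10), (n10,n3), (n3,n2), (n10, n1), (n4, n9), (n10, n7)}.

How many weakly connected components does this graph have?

4

From n0: component {n0}.
From n1: component {n1, n2, n3, n4, n7, n8, n9, n10}.
From n5: component {n5}.
From n6: component {n6}.
That's 4 components.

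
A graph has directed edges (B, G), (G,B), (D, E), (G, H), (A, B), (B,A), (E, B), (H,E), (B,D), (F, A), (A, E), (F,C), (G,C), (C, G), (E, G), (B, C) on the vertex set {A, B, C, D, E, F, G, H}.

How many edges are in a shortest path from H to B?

2

Distance 0: H.
Distance 1: E.
Distance 2: B, G — contains B.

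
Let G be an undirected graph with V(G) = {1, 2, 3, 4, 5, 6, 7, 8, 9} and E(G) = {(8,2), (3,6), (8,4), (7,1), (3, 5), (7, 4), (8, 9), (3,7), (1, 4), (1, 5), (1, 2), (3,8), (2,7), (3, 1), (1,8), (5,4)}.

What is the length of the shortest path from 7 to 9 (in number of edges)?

Distance 0: 7.
Distance 1: 1, 2, 3, 4.
Distance 2: 5, 6, 8.
Distance 3: 9 — contains 9.

3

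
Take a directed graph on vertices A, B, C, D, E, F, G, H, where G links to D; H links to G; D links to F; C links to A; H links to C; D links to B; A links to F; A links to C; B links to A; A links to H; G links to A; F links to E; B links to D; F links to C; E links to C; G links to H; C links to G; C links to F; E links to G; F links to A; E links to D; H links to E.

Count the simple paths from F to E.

7

F→A→C→G→H→E
F→A→H→E
F→C→A→H→E
F→C→G→A→H→E
F→C→G→D→B→A→H→E
F→C→G→H→E
F→E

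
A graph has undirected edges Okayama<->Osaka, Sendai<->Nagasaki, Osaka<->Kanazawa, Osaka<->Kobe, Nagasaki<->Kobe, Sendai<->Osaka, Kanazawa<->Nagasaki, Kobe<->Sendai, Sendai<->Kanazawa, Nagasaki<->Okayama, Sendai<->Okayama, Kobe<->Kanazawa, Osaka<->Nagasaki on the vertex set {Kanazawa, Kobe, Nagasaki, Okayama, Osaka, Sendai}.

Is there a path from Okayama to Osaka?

Yes

Explore from Okayama.
Distance 1: reach Nagasaki, Osaka, Sendai.
Found Osaka.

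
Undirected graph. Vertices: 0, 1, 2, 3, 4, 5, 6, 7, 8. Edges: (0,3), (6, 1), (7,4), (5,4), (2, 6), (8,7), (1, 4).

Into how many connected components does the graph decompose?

2

From 0: component {0, 3}.
From 1: component {1, 2, 4, 5, 6, 7, 8}.
That's 2 components.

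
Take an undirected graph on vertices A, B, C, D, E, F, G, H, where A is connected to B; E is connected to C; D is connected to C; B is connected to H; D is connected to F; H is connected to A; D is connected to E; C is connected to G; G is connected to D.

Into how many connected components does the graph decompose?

2

From A: component {A, B, H}.
From C: component {C, D, E, F, G}.
That's 2 components.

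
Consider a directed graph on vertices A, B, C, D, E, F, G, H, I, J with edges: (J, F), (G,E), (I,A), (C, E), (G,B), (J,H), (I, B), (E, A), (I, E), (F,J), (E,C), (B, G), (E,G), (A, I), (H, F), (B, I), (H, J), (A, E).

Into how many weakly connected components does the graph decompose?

3

From A: component {A, B, C, E, G, I}.
From D: component {D}.
From F: component {F, H, J}.
That's 3 components.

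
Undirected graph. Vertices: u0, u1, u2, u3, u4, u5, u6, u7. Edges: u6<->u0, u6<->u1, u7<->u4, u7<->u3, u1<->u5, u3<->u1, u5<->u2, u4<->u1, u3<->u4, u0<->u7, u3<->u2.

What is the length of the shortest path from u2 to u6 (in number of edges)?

Distance 0: u2.
Distance 1: u3, u5.
Distance 2: u1, u4, u7.
Distance 3: u0, u6 — contains u6.

3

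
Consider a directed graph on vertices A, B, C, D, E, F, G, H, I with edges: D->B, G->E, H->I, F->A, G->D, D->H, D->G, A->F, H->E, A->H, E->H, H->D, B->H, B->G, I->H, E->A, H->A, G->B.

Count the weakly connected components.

2

From A: component {A, B, D, E, F, G, H, I}.
From C: component {C}.
That's 2 components.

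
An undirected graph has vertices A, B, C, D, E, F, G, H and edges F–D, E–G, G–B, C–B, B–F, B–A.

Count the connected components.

From A: component {A, B, C, D, E, F, G}.
From H: component {H}.
That's 2 components.

2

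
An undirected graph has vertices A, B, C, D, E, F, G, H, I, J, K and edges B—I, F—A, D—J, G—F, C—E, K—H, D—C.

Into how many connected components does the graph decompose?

From A: component {A, F, G}.
From B: component {B, I}.
From C: component {C, D, E, J}.
From H: component {H, K}.
That's 4 components.

4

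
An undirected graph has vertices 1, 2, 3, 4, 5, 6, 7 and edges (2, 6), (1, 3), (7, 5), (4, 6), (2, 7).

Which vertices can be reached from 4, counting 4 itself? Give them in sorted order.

2, 4, 5, 6, 7

Start at 4.
Its neighbours: 6.
Then their neighbours: 2.
Then next layer: 7.
Then next layer: 5.
Nothing further is reachable.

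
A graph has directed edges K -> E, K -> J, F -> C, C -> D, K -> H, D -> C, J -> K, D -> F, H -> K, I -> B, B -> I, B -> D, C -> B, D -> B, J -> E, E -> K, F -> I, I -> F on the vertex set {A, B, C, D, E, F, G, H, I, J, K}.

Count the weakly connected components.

From A: component {A}.
From B: component {B, C, D, F, I}.
From E: component {E, H, J, K}.
From G: component {G}.
That's 4 components.

4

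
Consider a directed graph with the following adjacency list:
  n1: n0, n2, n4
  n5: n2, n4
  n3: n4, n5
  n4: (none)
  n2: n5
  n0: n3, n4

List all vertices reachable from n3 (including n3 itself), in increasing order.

Start at n3.
Its neighbours: n4, n5.
Then their neighbours: n2.
Nothing further is reachable.

n2, n3, n4, n5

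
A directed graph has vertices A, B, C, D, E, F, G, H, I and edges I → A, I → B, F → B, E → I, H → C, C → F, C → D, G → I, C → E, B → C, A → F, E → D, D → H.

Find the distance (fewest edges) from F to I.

4

Distance 0: F.
Distance 1: B.
Distance 2: C.
Distance 3: D, E.
Distance 4: H, I — contains I.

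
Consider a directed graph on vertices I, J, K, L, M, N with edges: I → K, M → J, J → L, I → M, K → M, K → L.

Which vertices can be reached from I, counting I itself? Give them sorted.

Start at I.
Its neighbours: K, M.
Then their neighbours: J, L.
Nothing further is reachable.

I, J, K, L, M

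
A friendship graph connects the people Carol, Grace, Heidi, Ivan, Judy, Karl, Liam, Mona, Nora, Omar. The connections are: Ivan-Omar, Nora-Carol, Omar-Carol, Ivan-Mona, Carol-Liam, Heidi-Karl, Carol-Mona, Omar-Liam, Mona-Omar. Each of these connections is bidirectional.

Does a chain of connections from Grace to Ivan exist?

Grace has no edges, so nothing is reachable from it.

No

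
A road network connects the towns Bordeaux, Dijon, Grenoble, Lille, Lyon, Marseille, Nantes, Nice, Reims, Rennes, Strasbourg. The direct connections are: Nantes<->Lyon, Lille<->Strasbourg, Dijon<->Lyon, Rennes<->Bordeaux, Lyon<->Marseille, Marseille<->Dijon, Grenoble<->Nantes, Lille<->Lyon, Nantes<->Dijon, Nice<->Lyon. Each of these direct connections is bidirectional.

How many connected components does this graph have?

3

From Bordeaux: component {Bordeaux, Rennes}.
From Dijon: component {Dijon, Grenoble, Lille, Lyon, Marseille, Nantes, Nice, Strasbourg}.
From Reims: component {Reims}.
That's 3 components.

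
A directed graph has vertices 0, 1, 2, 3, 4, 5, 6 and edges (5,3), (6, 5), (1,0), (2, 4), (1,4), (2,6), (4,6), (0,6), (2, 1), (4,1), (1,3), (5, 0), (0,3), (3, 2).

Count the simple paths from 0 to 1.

4

0→3→2→1
0→3→2→4→1
0→6→5→3→2→1
0→6→5→3→2→4→1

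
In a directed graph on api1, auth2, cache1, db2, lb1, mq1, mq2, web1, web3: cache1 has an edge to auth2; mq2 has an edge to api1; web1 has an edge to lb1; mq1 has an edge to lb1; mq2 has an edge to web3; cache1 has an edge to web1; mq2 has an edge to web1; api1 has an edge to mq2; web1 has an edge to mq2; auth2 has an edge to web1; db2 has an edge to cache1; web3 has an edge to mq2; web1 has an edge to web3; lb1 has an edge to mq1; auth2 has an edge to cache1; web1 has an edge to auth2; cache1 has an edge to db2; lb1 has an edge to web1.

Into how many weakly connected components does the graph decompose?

From api1: component {api1, auth2, cache1, db2, lb1, mq1, mq2, web1, web3}.
That's 1 component.

1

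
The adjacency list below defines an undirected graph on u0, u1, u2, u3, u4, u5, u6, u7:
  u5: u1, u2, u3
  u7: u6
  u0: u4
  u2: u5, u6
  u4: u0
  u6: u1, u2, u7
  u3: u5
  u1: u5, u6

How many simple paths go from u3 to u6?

u3–u5–u1–u6
u3–u5–u2–u6

2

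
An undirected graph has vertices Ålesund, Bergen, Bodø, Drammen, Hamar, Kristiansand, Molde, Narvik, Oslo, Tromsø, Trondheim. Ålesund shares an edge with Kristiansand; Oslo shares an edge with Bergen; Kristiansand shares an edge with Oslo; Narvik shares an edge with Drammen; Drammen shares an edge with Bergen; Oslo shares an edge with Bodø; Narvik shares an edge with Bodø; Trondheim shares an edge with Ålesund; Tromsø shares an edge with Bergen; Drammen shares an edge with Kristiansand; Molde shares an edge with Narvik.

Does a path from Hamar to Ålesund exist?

Hamar has no edges, so nothing is reachable from it.

No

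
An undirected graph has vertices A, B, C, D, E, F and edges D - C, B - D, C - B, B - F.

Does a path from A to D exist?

A has no edges, so nothing is reachable from it.

No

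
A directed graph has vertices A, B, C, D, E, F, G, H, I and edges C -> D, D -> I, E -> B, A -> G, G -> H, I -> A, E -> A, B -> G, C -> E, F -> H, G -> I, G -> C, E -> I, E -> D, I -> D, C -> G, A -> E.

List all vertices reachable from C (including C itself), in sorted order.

A, B, C, D, E, G, H, I

Start at C.
Its neighbours: D, E, G.
Then their neighbours: A, B, H, I.
Nothing further is reachable.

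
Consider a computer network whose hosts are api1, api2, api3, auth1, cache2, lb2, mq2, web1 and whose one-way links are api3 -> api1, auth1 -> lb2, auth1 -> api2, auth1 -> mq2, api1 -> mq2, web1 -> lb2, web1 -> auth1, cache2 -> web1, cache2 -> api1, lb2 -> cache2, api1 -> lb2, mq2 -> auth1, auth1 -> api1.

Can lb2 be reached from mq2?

Explore from mq2.
Distance 1: reach auth1.
Distance 2: reach api1, api2, lb2.
Found lb2.

Yes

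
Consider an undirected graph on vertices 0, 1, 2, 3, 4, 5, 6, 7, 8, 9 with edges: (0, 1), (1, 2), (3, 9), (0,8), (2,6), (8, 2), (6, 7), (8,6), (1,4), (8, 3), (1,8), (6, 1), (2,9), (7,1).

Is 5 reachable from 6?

No

Explore from 6.
Distance 1: reach 1, 2, 7, 8.
Distance 2: reach 0, 3, 4, 9.
The search is exhausted without reaching 5; it lies in a different component.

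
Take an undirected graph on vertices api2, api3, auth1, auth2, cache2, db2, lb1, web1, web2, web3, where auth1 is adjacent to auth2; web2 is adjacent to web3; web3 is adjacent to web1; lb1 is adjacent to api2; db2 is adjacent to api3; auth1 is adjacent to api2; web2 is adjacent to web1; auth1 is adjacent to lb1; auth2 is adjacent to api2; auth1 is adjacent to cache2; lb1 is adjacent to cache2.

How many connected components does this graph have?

From api2: component {api2, auth1, auth2, cache2, lb1}.
From api3: component {api3, db2}.
From web1: component {web1, web2, web3}.
That's 3 components.

3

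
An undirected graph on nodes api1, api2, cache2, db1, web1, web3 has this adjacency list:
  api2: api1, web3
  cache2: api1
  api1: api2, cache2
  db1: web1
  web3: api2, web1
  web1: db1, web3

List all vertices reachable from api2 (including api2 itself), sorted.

api1, api2, cache2, db1, web1, web3

Start at api2.
Its neighbours: api1, web3.
Then their neighbours: cache2, web1.
Then next layer: db1.
Every vertex is now reached.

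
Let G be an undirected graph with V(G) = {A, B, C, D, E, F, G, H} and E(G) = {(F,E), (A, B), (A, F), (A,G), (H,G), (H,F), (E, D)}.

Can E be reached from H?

Explore from H.
Distance 1: reach F, G.
Distance 2: reach A, E.
Found E.

Yes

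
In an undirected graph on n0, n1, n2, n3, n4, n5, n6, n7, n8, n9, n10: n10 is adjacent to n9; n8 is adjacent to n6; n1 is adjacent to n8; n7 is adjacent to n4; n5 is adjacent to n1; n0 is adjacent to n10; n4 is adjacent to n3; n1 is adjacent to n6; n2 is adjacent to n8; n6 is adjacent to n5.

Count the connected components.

3

From n0: component {n0, n9, n10}.
From n1: component {n1, n2, n5, n6, n8}.
From n3: component {n3, n4, n7}.
That's 3 components.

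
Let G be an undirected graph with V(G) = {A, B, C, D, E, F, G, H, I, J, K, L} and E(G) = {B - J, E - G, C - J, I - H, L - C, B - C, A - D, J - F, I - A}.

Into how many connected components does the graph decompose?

4

From A: component {A, D, H, I}.
From B: component {B, C, F, J, L}.
From E: component {E, G}.
From K: component {K}.
That's 4 components.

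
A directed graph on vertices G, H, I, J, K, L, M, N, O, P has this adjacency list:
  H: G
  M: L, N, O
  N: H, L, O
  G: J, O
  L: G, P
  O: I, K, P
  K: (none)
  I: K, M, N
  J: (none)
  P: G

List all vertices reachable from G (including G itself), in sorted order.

Start at G.
Its neighbours: J, O.
Then their neighbours: I, K, P.
Then next layer: M, N.
Then next layer: H, L.
Every vertex is now reached.

G, H, I, J, K, L, M, N, O, P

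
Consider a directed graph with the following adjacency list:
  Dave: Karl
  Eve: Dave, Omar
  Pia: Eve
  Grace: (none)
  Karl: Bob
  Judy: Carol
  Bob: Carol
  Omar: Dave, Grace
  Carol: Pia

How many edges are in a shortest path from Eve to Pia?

5

Distance 0: Eve.
Distance 1: Dave, Omar.
Distance 2: Grace, Karl.
Distance 3: Bob.
Distance 4: Carol.
Distance 5: Pia — contains Pia.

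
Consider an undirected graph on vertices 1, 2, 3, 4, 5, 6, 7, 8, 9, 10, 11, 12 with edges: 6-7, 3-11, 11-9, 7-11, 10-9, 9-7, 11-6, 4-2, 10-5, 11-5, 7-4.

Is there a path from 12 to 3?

No

12 has no edges, so nothing is reachable from it.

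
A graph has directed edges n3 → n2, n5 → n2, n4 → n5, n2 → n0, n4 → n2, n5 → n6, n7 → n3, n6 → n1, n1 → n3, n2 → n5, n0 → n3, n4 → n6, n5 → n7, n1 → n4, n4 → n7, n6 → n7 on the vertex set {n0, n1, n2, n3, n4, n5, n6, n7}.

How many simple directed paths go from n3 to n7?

3

n3→n2→n5→n6→n1→n4→n7
n3→n2→n5→n6→n7
n3→n2→n5→n7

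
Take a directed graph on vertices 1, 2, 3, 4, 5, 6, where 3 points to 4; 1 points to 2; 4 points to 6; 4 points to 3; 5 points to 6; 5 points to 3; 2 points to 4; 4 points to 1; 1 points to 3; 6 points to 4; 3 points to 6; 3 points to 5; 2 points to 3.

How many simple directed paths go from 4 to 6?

7

4→1→2→3→5→6
4→1→2→3→6
4→1→3→5→6
4→1→3→6
4→3→5→6
4→3→6
4→6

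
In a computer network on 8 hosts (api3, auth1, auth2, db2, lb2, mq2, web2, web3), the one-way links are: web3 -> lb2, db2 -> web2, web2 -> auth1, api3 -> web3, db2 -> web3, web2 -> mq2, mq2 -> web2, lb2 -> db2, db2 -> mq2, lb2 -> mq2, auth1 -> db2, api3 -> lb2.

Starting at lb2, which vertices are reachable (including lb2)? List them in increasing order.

Start at lb2.
Its neighbours: db2, mq2.
Then their neighbours: web2, web3.
Then next layer: auth1.
Nothing further is reachable.

auth1, db2, lb2, mq2, web2, web3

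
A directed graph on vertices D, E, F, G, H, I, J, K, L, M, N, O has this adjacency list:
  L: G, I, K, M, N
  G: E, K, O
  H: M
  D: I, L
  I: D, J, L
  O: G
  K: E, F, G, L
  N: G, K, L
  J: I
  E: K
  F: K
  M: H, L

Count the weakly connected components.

1

From D: component {D, E, F, G, H, I, J, K, L, M, N, O}.
That's 1 component.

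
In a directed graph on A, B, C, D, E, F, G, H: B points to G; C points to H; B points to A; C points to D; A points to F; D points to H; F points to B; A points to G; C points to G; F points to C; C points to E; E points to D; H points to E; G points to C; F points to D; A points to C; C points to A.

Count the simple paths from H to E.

H→E

1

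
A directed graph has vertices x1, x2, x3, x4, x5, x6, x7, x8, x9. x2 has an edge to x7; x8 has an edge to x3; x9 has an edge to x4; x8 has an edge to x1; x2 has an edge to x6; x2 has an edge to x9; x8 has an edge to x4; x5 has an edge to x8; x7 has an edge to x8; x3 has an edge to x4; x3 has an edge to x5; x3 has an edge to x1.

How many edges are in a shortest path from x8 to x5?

Distance 0: x8.
Distance 1: x1, x3, x4.
Distance 2: x5 — contains x5.

2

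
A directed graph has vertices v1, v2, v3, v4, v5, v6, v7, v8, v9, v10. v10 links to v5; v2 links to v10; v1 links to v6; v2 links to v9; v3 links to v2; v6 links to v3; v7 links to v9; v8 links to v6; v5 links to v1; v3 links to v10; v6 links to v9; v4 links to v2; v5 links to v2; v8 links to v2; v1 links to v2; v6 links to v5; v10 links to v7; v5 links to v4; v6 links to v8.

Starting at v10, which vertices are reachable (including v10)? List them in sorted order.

v1, v2, v3, v4, v5, v6, v7, v8, v9, v10

Start at v10.
Its neighbours: v5, v7.
Then their neighbours: v1, v2, v4, v9.
Then next layer: v6.
Then next layer: v3, v8.
Every vertex is now reached.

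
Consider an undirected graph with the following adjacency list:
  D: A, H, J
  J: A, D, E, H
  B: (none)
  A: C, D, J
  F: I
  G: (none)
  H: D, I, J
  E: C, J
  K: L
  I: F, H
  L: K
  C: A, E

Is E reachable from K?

No

Explore from K.
Distance 1: reach L.
The search is exhausted without reaching E; it lies in a different component.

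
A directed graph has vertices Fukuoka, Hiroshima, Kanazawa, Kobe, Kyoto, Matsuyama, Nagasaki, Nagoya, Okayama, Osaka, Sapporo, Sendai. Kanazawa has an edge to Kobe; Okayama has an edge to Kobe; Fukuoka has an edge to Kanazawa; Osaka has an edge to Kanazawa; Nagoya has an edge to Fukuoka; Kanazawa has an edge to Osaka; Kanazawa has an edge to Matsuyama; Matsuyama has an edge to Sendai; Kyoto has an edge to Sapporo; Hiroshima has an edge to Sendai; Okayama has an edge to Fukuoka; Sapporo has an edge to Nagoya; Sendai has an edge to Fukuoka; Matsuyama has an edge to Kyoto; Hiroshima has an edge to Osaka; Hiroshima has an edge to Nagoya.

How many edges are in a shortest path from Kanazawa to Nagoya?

4

Distance 0: Kanazawa.
Distance 1: Kobe, Matsuyama, Osaka.
Distance 2: Kyoto, Sendai.
Distance 3: Fukuoka, Sapporo.
Distance 4: Nagoya — contains Nagoya.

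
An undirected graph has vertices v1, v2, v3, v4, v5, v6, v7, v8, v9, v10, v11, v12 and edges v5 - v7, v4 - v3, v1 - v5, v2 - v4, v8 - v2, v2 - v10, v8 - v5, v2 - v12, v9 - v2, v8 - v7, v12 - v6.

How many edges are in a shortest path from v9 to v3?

3

Distance 0: v9.
Distance 1: v2.
Distance 2: v4, v8, v10, v12.
Distance 3: v3, v5, v6, v7 — contains v3.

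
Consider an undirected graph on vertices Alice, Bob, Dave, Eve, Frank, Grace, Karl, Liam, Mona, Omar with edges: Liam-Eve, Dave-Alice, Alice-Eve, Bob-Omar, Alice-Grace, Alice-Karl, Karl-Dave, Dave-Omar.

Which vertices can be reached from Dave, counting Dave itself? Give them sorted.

Alice, Bob, Dave, Eve, Grace, Karl, Liam, Omar

Start at Dave.
Its neighbours: Alice, Karl, Omar.
Then their neighbours: Bob, Eve, Grace.
Then next layer: Liam.
Nothing further is reachable.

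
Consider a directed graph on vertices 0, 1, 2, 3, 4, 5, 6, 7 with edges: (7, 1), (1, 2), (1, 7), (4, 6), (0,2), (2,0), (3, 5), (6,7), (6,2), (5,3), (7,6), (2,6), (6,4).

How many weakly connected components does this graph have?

From 0: component {0, 1, 2, 4, 6, 7}.
From 3: component {3, 5}.
That's 2 components.

2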